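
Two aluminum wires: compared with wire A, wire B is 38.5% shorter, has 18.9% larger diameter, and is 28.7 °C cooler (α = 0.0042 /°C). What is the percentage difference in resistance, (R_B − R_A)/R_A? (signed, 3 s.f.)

R ∝ ρL/d² with ρ ∝ (1+αΔT), so R_B/R_A = (1 − 38.5/100) × (1 + 18.9/100)⁻² × (1 − 0.0042×28.7)
= 0.615 × 0.7074 × 0.8795 = 0.3826
(R_B − R_A)/R_A = 0.3826 − 1 = -61.7%

-61.7%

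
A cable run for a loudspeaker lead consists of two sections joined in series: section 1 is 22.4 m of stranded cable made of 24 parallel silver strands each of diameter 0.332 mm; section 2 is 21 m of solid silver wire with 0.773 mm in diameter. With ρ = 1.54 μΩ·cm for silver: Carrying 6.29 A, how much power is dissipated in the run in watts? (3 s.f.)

ρ = 1.54 μΩ·cm = 1.54×10^-8 Ω·m
Section 1: A_strand = π(1.6600e-04)² = 8.657e-08 m²; R₁ = ρL/(N·A_s) = (1.54×10^-8)(22.4)/(24×8.657e-08) = 0.166 Ω
Section 2: A = π(d/2)² = π(3.8650e-04 m)² = 4.693e-07 m²
R₂ = (1.54×10^-8)(21)/(4.693e-07) = 0.6891 Ω
R = R₁ + R₂ = 0.8551 Ω
P = I²R = (6.29)² × 0.8551 = 33.8 W

33.8 W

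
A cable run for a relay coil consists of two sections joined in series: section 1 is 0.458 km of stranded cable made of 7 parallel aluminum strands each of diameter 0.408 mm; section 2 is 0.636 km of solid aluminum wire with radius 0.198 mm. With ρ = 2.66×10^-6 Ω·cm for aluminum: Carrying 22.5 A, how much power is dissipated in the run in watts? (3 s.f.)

ρ = 2.66×10^-6 Ω·cm = 2.66×10^-8 Ω·m
Section 1: A_strand = π(2.0400e-04)² = 1.307e-07 m²; R₁ = ρL/(N·A_s) = (2.66×10^-8)(458)/(7×1.307e-07) = 13.31 Ω
Section 2: A = πr² = π(1.9800e-04 m)² = 1.232e-07 m²
R₂ = (2.66×10^-8)(636)/(1.232e-07) = 137.4 Ω
R = R₁ + R₂ = 150.7 Ω
P = I²R = (22.5)² × 150.7 = 76300 W

76300 W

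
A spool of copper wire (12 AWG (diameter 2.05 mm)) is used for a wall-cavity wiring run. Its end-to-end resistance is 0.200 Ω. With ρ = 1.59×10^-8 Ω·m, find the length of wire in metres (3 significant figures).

A = π(2.05/2 mm)² = π(1.0250e-03 m)² = 3.301e-06 m²
L = RA/ρ = (0.2)(3.301e-06)/(1.59×10^-8) = 41.5 m

41.5 m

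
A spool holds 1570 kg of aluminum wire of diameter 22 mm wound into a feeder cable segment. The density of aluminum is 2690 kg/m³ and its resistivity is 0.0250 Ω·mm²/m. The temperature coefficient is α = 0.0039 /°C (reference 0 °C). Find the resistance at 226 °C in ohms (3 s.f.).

ρ = 0.0250 Ω·mm²/m = 2.50×10^-8 Ω·m
A = π(d/2)² = π(1.1000e-02 m)² = 3.8013e-04 m²
L = m/(density·A) = 1570/(2690×3.8013e-04) = 1535 m
R = ρL/A = (2.50×10^-8)(1535)/(3.8013e-04) = 0.101 Ω
R(226 °C) = 0.101 × (1 + 0.0039×226) = 0.190 Ω

0.190 Ω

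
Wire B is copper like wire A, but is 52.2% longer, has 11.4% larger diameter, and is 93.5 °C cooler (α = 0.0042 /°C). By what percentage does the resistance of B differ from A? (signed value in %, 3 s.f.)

-25.5%

R ∝ ρL/d² with ρ ∝ (1+αΔT), so R_B/R_A = (1 + 52.2/100) × (1 + 11.4/100)⁻² × (1 − 0.0042×93.5)
= 1.522 × 0.8058 × 0.6073 = 0.7448
(R_B − R_A)/R_A = 0.7448 − 1 = -25.5%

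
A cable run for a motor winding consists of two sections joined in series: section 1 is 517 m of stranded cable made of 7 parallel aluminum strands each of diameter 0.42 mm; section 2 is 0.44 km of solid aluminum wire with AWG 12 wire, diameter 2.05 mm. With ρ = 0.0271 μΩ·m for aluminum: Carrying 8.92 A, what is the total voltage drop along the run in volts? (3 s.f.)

161 V

ρ = 0.0271 μΩ·m = 2.71×10^-8 Ω·m
Section 1: A_strand = π(2.1000e-04)² = 1.385e-07 m²; R₁ = ρL/(N·A_s) = (2.71×10^-8)(517)/(7×1.385e-07) = 14.45 Ω
Section 2: A = π(2.05/2 mm)² = π(1.0250e-03 m)² = 3.301e-06 m²
R₂ = (2.71×10^-8)(440)/(3.301e-06) = 3.613 Ω
R = R₁ + R₂ = 18.06 Ω
V = IR = 8.92 × 18.06 = 161 V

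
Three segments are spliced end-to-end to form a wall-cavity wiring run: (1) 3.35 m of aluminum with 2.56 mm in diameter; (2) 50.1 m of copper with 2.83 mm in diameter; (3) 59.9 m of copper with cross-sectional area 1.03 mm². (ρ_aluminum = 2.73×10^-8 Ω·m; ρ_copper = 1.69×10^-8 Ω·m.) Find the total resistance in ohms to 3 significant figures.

Seg 1: A = π(d/2)² = π(1.2800e-03 m)² = 5.147e-06 m²
R_1 = (2.73×10^-8)(3.35)/(5.147e-06) = 0.01777 Ω
Seg 2: A = π(d/2)² = π(1.4150e-03 m)² = 6.290e-06 m²
R_2 = (1.69×10^-8)(50.1)/(6.290e-06) = 0.1346 Ω
Seg 3: A = 1.03 mm² = 1.030e-06 m²
R_3 = (1.69×10^-8)(59.9)/(1.030e-06) = 0.9828 Ω
R_total = R_1 + R_2 + R_3 = 1.14 Ω

1.14 Ω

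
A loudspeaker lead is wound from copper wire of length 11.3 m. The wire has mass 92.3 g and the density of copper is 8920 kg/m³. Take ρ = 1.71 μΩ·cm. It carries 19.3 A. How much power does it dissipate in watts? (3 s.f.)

78.6 W

ρ = 1.71 μΩ·cm = 1.71×10^-8 Ω·m
A = m/(density·L) = 0.0923/(8920×11.3) = 9.1571e-07 m²
R = ρL/A = (1.71×10^-8)(11.3)/(9.1571e-07) = 0.211 Ω
P = I²R = (19.3)² × 0.211 = 78.6 W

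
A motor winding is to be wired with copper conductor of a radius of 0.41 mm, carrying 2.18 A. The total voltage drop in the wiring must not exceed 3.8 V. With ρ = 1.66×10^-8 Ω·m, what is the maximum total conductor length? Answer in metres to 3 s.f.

55.5 m

A = πr² = π(4.1000e-04 m)² = 5.281e-07 m²
L_max = V_max·A/(1·ρI) = (3.8)(5.281e-07)/(1.66×10^-8×2.18) = 55.5 m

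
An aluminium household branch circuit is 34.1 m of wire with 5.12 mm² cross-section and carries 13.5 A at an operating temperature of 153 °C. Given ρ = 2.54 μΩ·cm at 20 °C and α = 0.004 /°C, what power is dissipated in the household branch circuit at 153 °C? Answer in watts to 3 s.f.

47.2 W

ρ = 2.54 μΩ·cm = 2.54×10^-8 Ω·m
A = 5.12 mm² = 5.120e-06 m²
R₍20₎ = ρL/A = (2.54×10^-8)(34.1)/(5.120e-06) = 0.1692 Ω
R₍153₎ = R₍20₎(1 + αΔT) = 0.1692 × (1 + 0.004×133) = 0.2592 Ω
P = I²R = (13.5)² × 0.2592 = 47.2 W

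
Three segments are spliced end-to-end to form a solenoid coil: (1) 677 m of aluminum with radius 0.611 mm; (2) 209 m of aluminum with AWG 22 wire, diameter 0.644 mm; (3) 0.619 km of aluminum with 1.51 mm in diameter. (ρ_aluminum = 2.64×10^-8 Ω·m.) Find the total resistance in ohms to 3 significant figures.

41.3 Ω

Seg 1: A = πr² = π(6.1100e-04 m)² = 1.173e-06 m²
R_1 = (2.64×10^-8)(677)/(1.173e-06) = 15.24 Ω
Seg 2: A = π(0.644/2 mm)² = π(3.2200e-04 m)² = 3.257e-07 m²
R_2 = (2.64×10^-8)(209)/(3.257e-07) = 16.94 Ω
Seg 3: A = π(d/2)² = π(7.5500e-04 m)² = 1.791e-06 m²
R_3 = (2.64×10^-8)(619)/(1.791e-06) = 9.125 Ω
R_total = R_1 + R_2 + R_3 = 41.3 Ω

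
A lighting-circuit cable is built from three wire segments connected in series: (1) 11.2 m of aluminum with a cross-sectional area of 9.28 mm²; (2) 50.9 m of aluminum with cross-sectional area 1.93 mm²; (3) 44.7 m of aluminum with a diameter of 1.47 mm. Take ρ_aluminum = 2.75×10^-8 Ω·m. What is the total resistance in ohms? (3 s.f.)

Seg 1: A = 9.28 mm² = 9.280e-06 m²
R_1 = (2.75×10^-8)(11.2)/(9.280e-06) = 0.03319 Ω
Seg 2: A = 1.93 mm² = 1.930e-06 m²
R_2 = (2.75×10^-8)(50.9)/(1.930e-06) = 0.7253 Ω
Seg 3: A = π(d/2)² = π(7.3500e-04 m)² = 1.697e-06 m²
R_3 = (2.75×10^-8)(44.7)/(1.697e-06) = 0.7243 Ω
R_total = R_1 + R_2 + R_3 = 1.48 Ω

1.48 Ω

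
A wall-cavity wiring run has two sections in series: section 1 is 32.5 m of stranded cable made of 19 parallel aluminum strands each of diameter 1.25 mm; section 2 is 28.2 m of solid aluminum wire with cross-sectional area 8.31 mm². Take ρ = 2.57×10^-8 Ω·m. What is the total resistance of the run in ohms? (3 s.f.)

Section 1: A_strand = π(6.2500e-04)² = 1.227e-06 m²; R₁ = ρL/(N·A_s) = (2.57×10^-8)(32.5)/(19×1.227e-06) = 0.03582 Ω
Section 2: A = 8.31 mm² = 8.310e-06 m²
R₂ = (2.57×10^-8)(28.2)/(8.310e-06) = 0.08721 Ω
R = R₁ + R₂ = 0.123 Ω

0.123 Ω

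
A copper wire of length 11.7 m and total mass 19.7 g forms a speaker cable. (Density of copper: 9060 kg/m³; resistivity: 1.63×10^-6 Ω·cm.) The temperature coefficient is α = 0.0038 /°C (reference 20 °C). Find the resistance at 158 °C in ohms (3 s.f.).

ρ = 1.63×10^-6 Ω·cm = 1.63×10^-8 Ω·m
A = m/(density·L) = 0.0197/(9060×11.7) = 1.8585e-07 m²
R = ρL/A = (1.63×10^-8)(11.7)/(1.8585e-07) = 1.026 Ω
R(158 °C) = 1.026 × (1 + 0.0038×138) = 1.56 Ω

1.56 Ω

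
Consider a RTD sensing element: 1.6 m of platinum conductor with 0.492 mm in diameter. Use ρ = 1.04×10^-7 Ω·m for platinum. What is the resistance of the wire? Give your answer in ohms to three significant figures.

A = π(d/2)² = π(2.4600e-04 m)² = 1.901e-07 m²
R = ρL/A = (1.04×10^-7)(1.6 m)/(1.901e-07 m²) = 0.875 Ω

0.875 Ω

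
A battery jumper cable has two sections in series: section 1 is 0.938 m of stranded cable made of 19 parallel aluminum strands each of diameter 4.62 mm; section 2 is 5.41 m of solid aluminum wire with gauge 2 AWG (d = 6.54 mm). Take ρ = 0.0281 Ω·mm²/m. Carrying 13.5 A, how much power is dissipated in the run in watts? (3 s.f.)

0.840 W

ρ = 0.0281 Ω·mm²/m = 2.81×10^-8 Ω·m
Section 1: A_strand = π(2.3100e-03)² = 1.676e-05 m²; R₁ = ρL/(N·A_s) = (2.81×10^-8)(0.938)/(19×1.676e-05) = 8.275×10^-5 Ω
Section 2: A = π(6.54/2 mm)² = π(3.2700e-03 m)² = 3.359e-05 m²
R₂ = (2.81×10^-8)(5.41)/(3.359e-05) = 0.004525 Ω
R = R₁ + R₂ = 0.004608 Ω
P = I²R = (13.5)² × 0.004608 = 0.840 W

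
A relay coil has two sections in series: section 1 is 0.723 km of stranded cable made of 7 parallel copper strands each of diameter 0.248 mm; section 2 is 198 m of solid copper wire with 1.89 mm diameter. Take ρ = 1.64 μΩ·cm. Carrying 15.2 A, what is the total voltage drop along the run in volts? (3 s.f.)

551 V

ρ = 1.64 μΩ·cm = 1.64×10^-8 Ω·m
Section 1: A_strand = π(1.2400e-04)² = 4.831e-08 m²; R₁ = ρL/(N·A_s) = (1.64×10^-8)(723)/(7×4.831e-08) = 35.07 Ω
Section 2: A = π(d/2)² = π(9.4500e-04 m)² = 2.806e-06 m²
R₂ = (1.64×10^-8)(198)/(2.806e-06) = 1.157 Ω
R = R₁ + R₂ = 36.22 Ω
V = IR = 15.2 × 36.22 = 551 V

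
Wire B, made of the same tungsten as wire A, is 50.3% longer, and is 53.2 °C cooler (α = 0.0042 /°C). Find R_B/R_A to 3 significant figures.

1.17

R ∝ ρL/d² with ρ ∝ (1+αΔT), so R_B/R_A = (1 + 50.3/100) × (1 − 0.0042×53.2)
= 1.503 × 0.7766 = 1.17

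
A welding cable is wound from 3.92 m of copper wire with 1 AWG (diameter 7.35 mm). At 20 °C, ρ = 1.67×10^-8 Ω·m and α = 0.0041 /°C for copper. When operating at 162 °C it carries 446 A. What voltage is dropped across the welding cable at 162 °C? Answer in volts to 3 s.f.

A = π(7.35/2 mm)² = π(3.6750e-03 m)² = 4.243e-05 m²
R₍20₎ = ρL/A = (1.67×10^-8)(3.92)/(4.243e-05) = 0.001543 Ω
R₍162₎ = R₍20₎(1 + αΔT) = 0.001543 × (1 + 0.0041×142) = 0.002441 Ω
V = IR = 446 × 0.002441 = 1.09 V

1.09 V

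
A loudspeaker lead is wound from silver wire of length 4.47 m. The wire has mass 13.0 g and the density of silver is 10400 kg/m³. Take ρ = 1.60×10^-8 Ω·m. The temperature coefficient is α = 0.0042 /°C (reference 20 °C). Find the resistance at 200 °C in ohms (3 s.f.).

A = m/(density·L) = 0.013/(10400×4.47) = 2.7964e-07 m²
R = ρL/A = (1.60×10^-8)(4.47)/(2.7964e-07) = 0.2558 Ω
R(200 °C) = 0.2558 × (1 + 0.0042×180) = 0.449 Ω

0.449 Ω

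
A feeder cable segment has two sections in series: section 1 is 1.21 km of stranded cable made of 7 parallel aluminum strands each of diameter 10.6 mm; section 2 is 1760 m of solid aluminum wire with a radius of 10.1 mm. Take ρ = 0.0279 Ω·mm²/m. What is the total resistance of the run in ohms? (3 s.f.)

0.208 Ω

ρ = 0.0279 Ω·mm²/m = 2.79×10^-8 Ω·m
Section 1: A_strand = π(5.3000e-03)² = 8.825e-05 m²; R₁ = ρL/(N·A_s) = (2.79×10^-8)(1210)/(7×8.825e-05) = 0.05465 Ω
Section 2: A = πr² = π(1.0100e-02 m)² = 3.205e-04 m²
R₂ = (2.79×10^-8)(1760)/(3.205e-04) = 0.1532 Ω
R = R₁ + R₂ = 0.208 Ω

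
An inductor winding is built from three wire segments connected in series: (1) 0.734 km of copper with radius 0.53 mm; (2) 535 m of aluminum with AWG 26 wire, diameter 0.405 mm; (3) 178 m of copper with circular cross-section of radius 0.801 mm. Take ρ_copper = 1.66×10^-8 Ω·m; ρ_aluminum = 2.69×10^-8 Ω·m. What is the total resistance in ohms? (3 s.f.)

Seg 1: A = πr² = π(5.3000e-04 m)² = 8.825e-07 m²
R_1 = (1.66×10^-8)(734)/(8.825e-07) = 13.81 Ω
Seg 2: A = π(0.405/2 mm)² = π(2.0250e-04 m)² = 1.288e-07 m²
R_2 = (2.69×10^-8)(535)/(1.288e-07) = 111.7 Ω
Seg 3: A = πr² = π(8.0100e-04 m)² = 2.016e-06 m²
R_3 = (1.66×10^-8)(178)/(2.016e-06) = 1.466 Ω
R_total = R_1 + R_2 + R_3 = 127 Ω

127 Ω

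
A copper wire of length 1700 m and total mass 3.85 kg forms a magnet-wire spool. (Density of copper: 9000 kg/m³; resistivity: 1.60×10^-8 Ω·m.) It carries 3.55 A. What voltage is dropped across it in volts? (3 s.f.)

384 V

A = m/(density·L) = 3.85/(9000×1700) = 2.5163e-07 m²
R = ρL/A = (1.60×10^-8)(1700)/(2.5163e-07) = 108.1 Ω
V = IR = 3.55 × 108.1 = 384 V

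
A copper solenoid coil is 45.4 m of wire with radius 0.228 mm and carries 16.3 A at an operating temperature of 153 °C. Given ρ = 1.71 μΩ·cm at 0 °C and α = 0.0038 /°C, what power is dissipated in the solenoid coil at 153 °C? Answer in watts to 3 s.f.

ρ = 1.71 μΩ·cm = 1.71×10^-8 Ω·m
A = πr² = π(2.2800e-04 m)² = 1.633e-07 m²
R₍0₎ = ρL/A = (1.71×10^-8)(45.4)/(1.633e-07) = 4.754 Ω
R₍153₎ = R₍0₎(1 + αΔT) = 4.754 × (1 + 0.0038×153) = 7.518 Ω
P = I²R = (16.3)² × 7.518 = 2000 W

2000 W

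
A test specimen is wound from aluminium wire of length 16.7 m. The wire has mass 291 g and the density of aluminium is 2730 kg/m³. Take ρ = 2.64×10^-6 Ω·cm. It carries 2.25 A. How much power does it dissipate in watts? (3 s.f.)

0.350 W

ρ = 2.64×10^-6 Ω·cm = 2.64×10^-8 Ω·m
A = m/(density·L) = 0.291/(2730×16.7) = 6.3828e-06 m²
R = ρL/A = (2.64×10^-8)(16.7)/(6.3828e-06) = 0.06907 Ω
P = I²R = (2.25)² × 0.06907 = 0.350 W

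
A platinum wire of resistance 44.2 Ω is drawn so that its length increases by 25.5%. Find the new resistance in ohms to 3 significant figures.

k = 1 + 25.5/100 = 1.255; volume constant ⇒ A' = A/k, so R' = k²R.
R' = 1.575 × 44.2 = 69.6 Ω

69.6 Ω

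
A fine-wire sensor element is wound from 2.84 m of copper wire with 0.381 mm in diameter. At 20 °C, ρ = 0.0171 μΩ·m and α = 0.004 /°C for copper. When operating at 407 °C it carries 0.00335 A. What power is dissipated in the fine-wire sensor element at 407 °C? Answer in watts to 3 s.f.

ρ = 0.0171 μΩ·m = 1.71×10^-8 Ω·m
A = π(d/2)² = π(1.9050e-04 m)² = 1.140e-07 m²
R₍20₎ = ρL/A = (1.71×10^-8)(2.84)/(1.140e-07) = 0.426 Ω
R₍407₎ = R₍20₎(1 + αΔT) = 0.426 × (1 + 0.004×387) = 1.085 Ω
P = I²R = (0.00335)² × 1.085 = 1.22×10^-5 W

1.22×10^-5 W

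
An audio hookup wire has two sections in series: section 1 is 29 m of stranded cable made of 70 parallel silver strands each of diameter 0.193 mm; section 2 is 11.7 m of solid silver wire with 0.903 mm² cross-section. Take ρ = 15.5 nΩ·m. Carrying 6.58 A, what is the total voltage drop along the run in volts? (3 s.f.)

ρ = 15.5 nΩ·m = 1.55×10^-8 Ω·m
Section 1: A_strand = π(9.6500e-05)² = 2.926e-08 m²; R₁ = ρL/(N·A_s) = (1.55×10^-8)(29)/(70×2.926e-08) = 0.2195 Ω
Section 2: A = 0.903 mm² = 9.030e-07 m²
R₂ = (1.55×10^-8)(11.7)/(9.030e-07) = 0.2008 Ω
R = R₁ + R₂ = 0.4203 Ω
V = IR = 6.58 × 0.4203 = 2.77 V

2.77 V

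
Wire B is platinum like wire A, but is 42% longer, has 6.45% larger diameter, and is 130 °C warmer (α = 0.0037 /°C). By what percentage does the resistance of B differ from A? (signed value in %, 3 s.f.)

R ∝ ρL/d² with ρ ∝ (1+αΔT), so R_B/R_A = (1 + 42/100) × (1 + 6.45/100)⁻² × (1 + 0.0037×130)
= 1.42 × 0.8825 × 1.481 = 1.856
(R_B − R_A)/R_A = 1.856 − 1 = 85.6%

85.6%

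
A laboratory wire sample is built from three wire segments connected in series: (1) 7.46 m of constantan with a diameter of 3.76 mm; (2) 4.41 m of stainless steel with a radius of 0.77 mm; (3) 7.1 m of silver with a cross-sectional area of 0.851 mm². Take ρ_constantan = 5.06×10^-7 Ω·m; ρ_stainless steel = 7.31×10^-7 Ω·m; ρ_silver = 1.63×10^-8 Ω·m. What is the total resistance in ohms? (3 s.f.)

Seg 1: A = π(d/2)² = π(1.8800e-03 m)² = 1.110e-05 m²
R_1 = (5.06×10^-7)(7.46)/(1.110e-05) = 0.34 Ω
Seg 2: A = πr² = π(7.7000e-04 m)² = 1.863e-06 m²
R_2 = (7.31×10^-7)(4.41)/(1.863e-06) = 1.731 Ω
Seg 3: A = 0.851 mm² = 8.510e-07 m²
R_3 = (1.63×10^-8)(7.1)/(8.510e-07) = 0.136 Ω
R_total = R_1 + R_2 + R_3 = 2.21 Ω

2.21 Ω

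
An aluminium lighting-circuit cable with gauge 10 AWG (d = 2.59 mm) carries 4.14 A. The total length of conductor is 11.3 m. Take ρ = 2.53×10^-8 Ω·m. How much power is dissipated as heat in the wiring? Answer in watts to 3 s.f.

0.930 W

A = π(2.59/2 mm)² = π(1.2950e-03 m)² = 5.269e-06 m²
R = ρL/A = (2.53×10^-8)(11.3)/(5.269e-06) = 0.05426 Ω
P = I²R = (4.14)² × 0.05426 = 0.930 W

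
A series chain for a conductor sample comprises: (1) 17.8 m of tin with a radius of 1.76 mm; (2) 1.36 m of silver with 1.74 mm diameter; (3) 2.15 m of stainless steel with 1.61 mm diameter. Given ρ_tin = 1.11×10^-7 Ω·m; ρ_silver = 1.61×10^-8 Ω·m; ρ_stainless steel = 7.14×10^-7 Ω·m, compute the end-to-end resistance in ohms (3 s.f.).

0.966 Ω

Seg 1: A = πr² = π(1.7600e-03 m)² = 9.731e-06 m²
R_1 = (1.11×10^-7)(17.8)/(9.731e-06) = 0.203 Ω
Seg 2: A = π(d/2)² = π(8.7000e-04 m)² = 2.378e-06 m²
R_2 = (1.61×10^-8)(1.36)/(2.378e-06) = 0.009208 Ω
Seg 3: A = π(d/2)² = π(8.0500e-04 m)² = 2.036e-06 m²
R_3 = (7.14×10^-7)(2.15)/(2.036e-06) = 0.754 Ω
R_total = R_1 + R_2 + R_3 = 0.966 Ω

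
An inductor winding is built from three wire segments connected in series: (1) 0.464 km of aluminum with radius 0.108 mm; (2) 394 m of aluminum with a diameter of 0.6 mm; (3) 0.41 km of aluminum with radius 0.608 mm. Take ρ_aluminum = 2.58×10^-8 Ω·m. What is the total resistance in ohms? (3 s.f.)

Seg 1: A = πr² = π(1.0800e-04 m)² = 3.664e-08 m²
R_1 = (2.58×10^-8)(464)/(3.664e-08) = 326.7 Ω
Seg 2: A = π(d/2)² = π(3.0000e-04 m)² = 2.827e-07 m²
R_2 = (2.58×10^-8)(394)/(2.827e-07) = 35.95 Ω
Seg 3: A = πr² = π(6.0800e-04 m)² = 1.161e-06 m²
R_3 = (2.58×10^-8)(410)/(1.161e-06) = 9.108 Ω
R_total = R_1 + R_2 + R_3 = 372 Ω

372 Ω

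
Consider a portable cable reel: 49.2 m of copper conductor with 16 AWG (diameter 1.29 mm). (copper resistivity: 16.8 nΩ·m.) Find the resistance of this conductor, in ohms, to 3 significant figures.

0.632 Ω

ρ = 16.8 nΩ·m = 1.68×10^-8 Ω·m
A = π(1.29/2 mm)² = π(6.4500e-04 m)² = 1.307e-06 m²
R = ρL/A = (1.68×10^-8)(49.2 m)/(1.307e-06 m²) = 0.632 Ω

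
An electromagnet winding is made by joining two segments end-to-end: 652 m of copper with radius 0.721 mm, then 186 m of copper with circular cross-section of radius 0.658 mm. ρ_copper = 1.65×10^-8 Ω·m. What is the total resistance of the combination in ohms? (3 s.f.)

Segment 1: A = πr² = π(7.2100e-04 m)² = 1.633e-06 m²
R₁ = ρL/A = (1.65×10^-8)(652)/(1.633e-06) = 6.587 Ω
Segment 2: A = πr² = π(6.5800e-04 m)² = 1.360e-06 m²
R₂ = (1.65×10^-8)(186)/(1.360e-06) = 2.256 Ω
R = R₁ + R₂ = 8.84 Ω

8.84 Ω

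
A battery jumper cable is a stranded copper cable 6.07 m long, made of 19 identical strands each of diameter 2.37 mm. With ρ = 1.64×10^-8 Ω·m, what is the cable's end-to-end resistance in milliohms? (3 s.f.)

1.19 mΩ

A_strand = π(1.1850e-03 m)² = 4.412e-06 m²
R_strand = ρL/A = (1.64×10^-8)(6.07)/(4.412e-06) = 0.02257 Ω
R_total = R_strand/N = 0.02257/19 = 1.19 mΩ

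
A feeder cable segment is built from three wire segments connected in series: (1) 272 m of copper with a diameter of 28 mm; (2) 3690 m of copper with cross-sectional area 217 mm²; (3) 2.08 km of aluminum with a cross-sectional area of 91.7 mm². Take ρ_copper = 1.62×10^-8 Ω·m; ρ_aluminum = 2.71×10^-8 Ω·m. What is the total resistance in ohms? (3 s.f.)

Seg 1: A = π(d/2)² = π(1.4000e-02 m)² = 6.158e-04 m²
R_1 = (1.62×10^-8)(272)/(6.158e-04) = 0.007156 Ω
Seg 2: A = 217 mm² = 2.170e-04 m²
R_2 = (1.62×10^-8)(3690)/(2.170e-04) = 0.2755 Ω
Seg 3: A = 91.7 mm² = 9.170e-05 m²
R_3 = (2.71×10^-8)(2080)/(9.170e-05) = 0.6147 Ω
R_total = R_1 + R_2 + R_3 = 0.897 Ω

0.897 Ω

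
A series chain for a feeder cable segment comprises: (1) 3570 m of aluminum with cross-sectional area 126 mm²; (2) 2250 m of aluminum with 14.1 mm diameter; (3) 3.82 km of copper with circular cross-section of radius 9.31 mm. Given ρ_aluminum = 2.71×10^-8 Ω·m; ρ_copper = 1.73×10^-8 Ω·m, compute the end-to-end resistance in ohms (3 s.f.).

1.40 Ω

Seg 1: A = 126 mm² = 1.260e-04 m²
R_1 = (2.71×10^-8)(3570)/(1.260e-04) = 0.7678 Ω
Seg 2: A = π(d/2)² = π(7.0500e-03 m)² = 1.561e-04 m²
R_2 = (2.71×10^-8)(2250)/(1.561e-04) = 0.3905 Ω
Seg 3: A = πr² = π(9.3100e-03 m)² = 2.723e-04 m²
R_3 = (1.73×10^-8)(3820)/(2.723e-04) = 0.2427 Ω
R_total = R_1 + R_2 + R_3 = 1.40 Ω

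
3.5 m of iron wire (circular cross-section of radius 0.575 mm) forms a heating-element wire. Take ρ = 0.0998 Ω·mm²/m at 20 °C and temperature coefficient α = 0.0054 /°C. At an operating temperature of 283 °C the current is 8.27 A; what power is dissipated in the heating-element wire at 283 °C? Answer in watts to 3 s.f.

55.7 W

ρ = 0.0998 Ω·mm²/m = 9.98×10^-8 Ω·m
A = πr² = π(5.7500e-04 m)² = 1.039e-06 m²
R₍20₎ = ρL/A = (9.98×10^-8)(3.5)/(1.039e-06) = 0.3363 Ω
R₍283₎ = R₍20₎(1 + αΔT) = 0.3363 × (1 + 0.0054×263) = 0.8139 Ω
P = I²R = (8.27)² × 0.8139 = 55.7 W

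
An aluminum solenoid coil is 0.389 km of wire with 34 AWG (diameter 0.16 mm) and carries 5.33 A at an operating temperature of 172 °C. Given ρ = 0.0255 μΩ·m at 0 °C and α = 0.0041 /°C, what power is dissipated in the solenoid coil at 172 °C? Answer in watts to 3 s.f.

23900 W

ρ = 0.0255 μΩ·m = 2.55×10^-8 Ω·m
A = π(0.16/2 mm)² = π(8.0000e-05 m)² = 2.011e-08 m²
R₍0₎ = ρL/A = (2.55×10^-8)(389)/(2.011e-08) = 493.4 Ω
R₍172₎ = R₍0₎(1 + αΔT) = 493.4 × (1 + 0.0041×172) = 841.3 Ω
P = I²R = (5.33)² × 841.3 = 23900 W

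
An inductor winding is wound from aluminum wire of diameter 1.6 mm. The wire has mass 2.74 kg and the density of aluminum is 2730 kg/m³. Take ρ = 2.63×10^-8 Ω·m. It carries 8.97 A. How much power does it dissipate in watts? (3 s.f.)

525 W

A = π(d/2)² = π(8.0000e-04 m)² = 2.0106e-06 m²
L = m/(density·A) = 2.74/(2730×2.0106e-06) = 499.2 m
R = ρL/A = (2.63×10^-8)(499.2)/(2.0106e-06) = 6.53 Ω
P = I²R = (8.97)² × 6.53 = 525 W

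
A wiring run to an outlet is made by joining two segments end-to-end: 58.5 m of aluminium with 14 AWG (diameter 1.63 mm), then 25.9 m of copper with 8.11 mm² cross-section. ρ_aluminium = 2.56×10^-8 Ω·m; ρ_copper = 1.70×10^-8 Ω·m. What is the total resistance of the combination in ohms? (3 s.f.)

0.772 Ω

Segment 1: A = π(1.63/2 mm)² = π(8.1500e-04 m)² = 2.087e-06 m²
R₁ = ρL/A = (2.56×10^-8)(58.5)/(2.087e-06) = 0.7177 Ω
Segment 2: A = 8.11 mm² = 8.110e-06 m²
R₂ = (1.70×10^-8)(25.9)/(8.110e-06) = 0.05429 Ω
R = R₁ + R₂ = 0.772 Ω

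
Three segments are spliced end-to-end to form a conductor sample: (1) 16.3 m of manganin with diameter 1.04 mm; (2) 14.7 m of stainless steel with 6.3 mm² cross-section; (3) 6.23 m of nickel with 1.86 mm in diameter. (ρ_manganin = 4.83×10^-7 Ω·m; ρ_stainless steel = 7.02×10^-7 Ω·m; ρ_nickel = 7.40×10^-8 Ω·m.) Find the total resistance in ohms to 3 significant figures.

11.1 Ω

Seg 1: A = π(d/2)² = π(5.2000e-04 m)² = 8.495e-07 m²
R_1 = (4.83×10^-7)(16.3)/(8.495e-07) = 9.268 Ω
Seg 2: A = 6.3 mm² = 6.300e-06 m²
R_2 = (7.02×10^-7)(14.7)/(6.300e-06) = 1.638 Ω
Seg 3: A = π(d/2)² = π(9.3000e-04 m)² = 2.717e-06 m²
R_3 = (7.40×10^-8)(6.23)/(2.717e-06) = 0.1697 Ω
R_total = R_1 + R_2 + R_3 = 11.1 Ω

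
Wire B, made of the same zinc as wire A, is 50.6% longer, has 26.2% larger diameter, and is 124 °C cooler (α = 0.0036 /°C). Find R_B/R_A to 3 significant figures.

R ∝ ρL/d² with ρ ∝ (1+αΔT), so R_B/R_A = (1 + 50.6/100) × (1 + 26.2/100)⁻² × (1 − 0.0036×124)
= 1.506 × 0.6279 × 0.5536 = 0.523

0.523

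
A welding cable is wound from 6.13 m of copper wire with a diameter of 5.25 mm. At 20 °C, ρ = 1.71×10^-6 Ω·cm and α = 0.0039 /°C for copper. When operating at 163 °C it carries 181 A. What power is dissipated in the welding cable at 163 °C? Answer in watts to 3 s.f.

ρ = 1.71×10^-6 Ω·cm = 1.71×10^-8 Ω·m
A = π(d/2)² = π(2.6250e-03 m)² = 2.165e-05 m²
R₍20₎ = ρL/A = (1.71×10^-8)(6.13)/(2.165e-05) = 0.004842 Ω
R₍163₎ = R₍20₎(1 + αΔT) = 0.004842 × (1 + 0.0039×143) = 0.007543 Ω
P = I²R = (181)² × 0.007543 = 247 W

247 W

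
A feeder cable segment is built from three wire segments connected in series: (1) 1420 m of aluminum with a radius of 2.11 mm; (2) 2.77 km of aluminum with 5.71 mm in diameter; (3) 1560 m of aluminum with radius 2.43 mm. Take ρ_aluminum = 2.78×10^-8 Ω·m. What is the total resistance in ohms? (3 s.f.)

Seg 1: A = πr² = π(2.1100e-03 m)² = 1.399e-05 m²
R_1 = (2.78×10^-8)(1420)/(1.399e-05) = 2.822 Ω
Seg 2: A = π(d/2)² = π(2.8550e-03 m)² = 2.561e-05 m²
R_2 = (2.78×10^-8)(2770)/(2.561e-05) = 3.007 Ω
Seg 3: A = πr² = π(2.4300e-03 m)² = 1.855e-05 m²
R_3 = (2.78×10^-8)(1560)/(1.855e-05) = 2.338 Ω
R_total = R_1 + R_2 + R_3 = 8.17 Ω

8.17 Ω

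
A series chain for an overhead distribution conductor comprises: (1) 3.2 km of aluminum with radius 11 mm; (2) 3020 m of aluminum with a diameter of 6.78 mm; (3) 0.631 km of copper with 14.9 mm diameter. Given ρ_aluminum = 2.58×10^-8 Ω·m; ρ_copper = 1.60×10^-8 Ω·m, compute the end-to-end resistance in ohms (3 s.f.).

Seg 1: A = πr² = π(1.1000e-02 m)² = 3.801e-04 m²
R_1 = (2.58×10^-8)(3200)/(3.801e-04) = 0.2172 Ω
Seg 2: A = π(d/2)² = π(3.3900e-03 m)² = 3.610e-05 m²
R_2 = (2.58×10^-8)(3020)/(3.610e-05) = 2.158 Ω
Seg 3: A = π(d/2)² = π(7.4500e-03 m)² = 1.744e-04 m²
R_3 = (1.60×10^-8)(631)/(1.744e-04) = 0.0579 Ω
R_total = R_1 + R_2 + R_3 = 2.43 Ω

2.43 Ω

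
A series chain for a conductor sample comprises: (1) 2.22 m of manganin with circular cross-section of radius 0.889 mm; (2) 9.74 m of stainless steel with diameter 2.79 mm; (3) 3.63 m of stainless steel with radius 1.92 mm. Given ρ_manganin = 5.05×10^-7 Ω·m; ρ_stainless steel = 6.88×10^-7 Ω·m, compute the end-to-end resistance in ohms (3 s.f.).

Seg 1: A = πr² = π(8.8900e-04 m)² = 2.483e-06 m²
R_1 = (5.05×10^-7)(2.22)/(2.483e-06) = 0.4515 Ω
Seg 2: A = π(d/2)² = π(1.3950e-03 m)² = 6.114e-06 m²
R_2 = (6.88×10^-7)(9.74)/(6.114e-06) = 1.096 Ω
Seg 3: A = πr² = π(1.9200e-03 m)² = 1.158e-05 m²
R_3 = (6.88×10^-7)(3.63)/(1.158e-05) = 0.2156 Ω
R_total = R_1 + R_2 + R_3 = 1.76 Ω

1.76 Ω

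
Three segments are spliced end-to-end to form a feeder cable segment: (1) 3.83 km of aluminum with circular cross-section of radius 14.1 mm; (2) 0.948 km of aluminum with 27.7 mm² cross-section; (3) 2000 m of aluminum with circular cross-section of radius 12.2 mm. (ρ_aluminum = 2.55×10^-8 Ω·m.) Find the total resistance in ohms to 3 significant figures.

Seg 1: A = πr² = π(1.4100e-02 m)² = 6.246e-04 m²
R_1 = (2.55×10^-8)(3830)/(6.246e-04) = 0.1564 Ω
Seg 2: A = 27.7 mm² = 2.770e-05 m²
R_2 = (2.55×10^-8)(948)/(2.770e-05) = 0.8727 Ω
Seg 3: A = πr² = π(1.2200e-02 m)² = 4.676e-04 m²
R_3 = (2.55×10^-8)(2000)/(4.676e-04) = 0.1091 Ω
R_total = R_1 + R_2 + R_3 = 1.14 Ω

1.14 Ω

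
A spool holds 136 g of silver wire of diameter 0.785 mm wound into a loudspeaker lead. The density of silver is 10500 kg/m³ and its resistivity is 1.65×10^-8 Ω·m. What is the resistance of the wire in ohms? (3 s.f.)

A = π(d/2)² = π(3.9250e-04 m)² = 4.8398e-07 m²
L = m/(density·A) = 0.136/(10500×4.8398e-07) = 26.76 m
R = ρL/A = (1.65×10^-8)(26.76)/(4.8398e-07) = 0.912 Ω

0.912 Ω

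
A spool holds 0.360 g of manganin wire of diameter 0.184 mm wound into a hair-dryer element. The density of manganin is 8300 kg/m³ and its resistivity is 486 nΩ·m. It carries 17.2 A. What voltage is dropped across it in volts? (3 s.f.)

ρ = 486 nΩ·m = 4.86×10^-7 Ω·m
A = π(d/2)² = π(9.2000e-05 m)² = 2.6590e-08 m²
L = m/(density·A) = 3.600×10^-4/(8300×2.6590e-08) = 1.631 m
R = ρL/A = (4.86×10^-7)(1.631)/(2.6590e-08) = 29.81 Ω
V = IR = 17.2 × 29.81 = 513 V

513 V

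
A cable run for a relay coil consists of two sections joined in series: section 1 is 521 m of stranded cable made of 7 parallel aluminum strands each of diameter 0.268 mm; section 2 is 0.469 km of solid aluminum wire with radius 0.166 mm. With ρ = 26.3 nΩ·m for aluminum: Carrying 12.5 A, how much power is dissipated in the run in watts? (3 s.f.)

27700 W

ρ = 26.3 nΩ·m = 2.63×10^-8 Ω·m
Section 1: A_strand = π(1.3400e-04)² = 5.641e-08 m²; R₁ = ρL/(N·A_s) = (2.63×10^-8)(521)/(7×5.641e-08) = 34.7 Ω
Section 2: A = πr² = π(1.6600e-04 m)² = 8.657e-08 m²
R₂ = (2.63×10^-8)(469)/(8.657e-08) = 142.5 Ω
R = R₁ + R₂ = 177.2 Ω
P = I²R = (12.5)² × 177.2 = 27700 W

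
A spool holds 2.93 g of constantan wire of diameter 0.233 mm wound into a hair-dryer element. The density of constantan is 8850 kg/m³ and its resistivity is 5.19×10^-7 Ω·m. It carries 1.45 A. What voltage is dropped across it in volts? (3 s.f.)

137 V

A = π(d/2)² = π(1.1650e-04 m)² = 4.2638e-08 m²
L = m/(density·A) = 0.00293/(8850×4.2638e-08) = 7.765 m
R = ρL/A = (5.19×10^-7)(7.765)/(4.2638e-08) = 94.51 Ω
V = IR = 1.45 × 94.51 = 137 V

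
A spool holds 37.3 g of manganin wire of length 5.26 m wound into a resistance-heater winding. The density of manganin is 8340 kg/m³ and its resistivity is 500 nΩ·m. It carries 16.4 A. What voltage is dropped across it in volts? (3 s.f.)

50.7 V

ρ = 500 nΩ·m = 5.00×10^-7 Ω·m
A = m/(density·L) = 0.0373/(8340×5.26) = 8.5027e-07 m²
R = ρL/A = (5.00×10^-7)(5.26)/(8.5027e-07) = 3.093 Ω
V = IR = 16.4 × 3.093 = 50.7 V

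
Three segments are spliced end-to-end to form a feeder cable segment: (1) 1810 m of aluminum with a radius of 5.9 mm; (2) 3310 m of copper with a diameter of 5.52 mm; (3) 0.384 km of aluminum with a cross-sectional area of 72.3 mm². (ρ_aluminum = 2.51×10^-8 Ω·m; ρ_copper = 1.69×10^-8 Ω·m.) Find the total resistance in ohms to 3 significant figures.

Seg 1: A = πr² = π(5.9000e-03 m)² = 1.094e-04 m²
R_1 = (2.51×10^-8)(1810)/(1.094e-04) = 0.4154 Ω
Seg 2: A = π(d/2)² = π(2.7600e-03 m)² = 2.393e-05 m²
R_2 = (1.69×10^-8)(3310)/(2.393e-05) = 2.337 Ω
Seg 3: A = 72.3 mm² = 7.230e-05 m²
R_3 = (2.51×10^-8)(384)/(7.230e-05) = 0.1333 Ω
R_total = R_1 + R_2 + R_3 = 2.89 Ω

2.89 Ω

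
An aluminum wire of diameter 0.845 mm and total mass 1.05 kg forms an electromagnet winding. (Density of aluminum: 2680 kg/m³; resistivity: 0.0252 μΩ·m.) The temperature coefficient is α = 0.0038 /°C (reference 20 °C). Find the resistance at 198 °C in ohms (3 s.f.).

ρ = 0.0252 μΩ·m = 2.52×10^-8 Ω·m
A = π(d/2)² = π(4.2250e-04 m)² = 5.6079e-07 m²
L = m/(density·A) = 1.05/(2680×5.6079e-07) = 698.6 m
R = ρL/A = (2.52×10^-8)(698.6)/(5.6079e-07) = 31.39 Ω
R(198 °C) = 31.39 × (1 + 0.0038×178) = 52.6 Ω

52.6 Ω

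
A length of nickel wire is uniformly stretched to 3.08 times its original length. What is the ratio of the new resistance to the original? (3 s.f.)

Volume constant ⇒ A' = A/k with k = 3.08. R' = ρ(kL)/(A/k) = k²R.
Factor = 9.49

9.49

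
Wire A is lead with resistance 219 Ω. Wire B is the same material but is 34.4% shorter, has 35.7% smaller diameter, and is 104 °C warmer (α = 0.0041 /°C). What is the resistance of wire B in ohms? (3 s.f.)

496 Ω

R ∝ ρL/d² with ρ ∝ (1+αΔT), so R_B/R_A = (1 − 34.4/100) × (1 − 35.7/100)⁻² × (1 + 0.0041×104)
= 0.656 × 2.419 × 1.426 = 2.263
R_B = 2.263 × 219 = 496 Ω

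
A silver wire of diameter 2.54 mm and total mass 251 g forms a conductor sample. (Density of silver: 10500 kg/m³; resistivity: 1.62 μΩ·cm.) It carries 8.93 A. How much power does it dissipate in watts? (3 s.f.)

ρ = 1.62 μΩ·cm = 1.62×10^-8 Ω·m
A = π(d/2)² = π(1.2700e-03 m)² = 5.0671e-06 m²
L = m/(density·A) = 0.251/(10500×5.0671e-06) = 4.718 m
R = ρL/A = (1.62×10^-8)(4.718)/(5.0671e-06) = 0.01508 Ω
P = I²R = (8.93)² × 0.01508 = 1.20 W

1.20 W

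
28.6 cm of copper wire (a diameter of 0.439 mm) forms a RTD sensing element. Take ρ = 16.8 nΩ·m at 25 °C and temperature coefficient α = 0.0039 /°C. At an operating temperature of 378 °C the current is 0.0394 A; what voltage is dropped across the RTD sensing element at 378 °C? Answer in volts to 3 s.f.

0.00297 V

ρ = 16.8 nΩ·m = 1.68×10^-8 Ω·m
A = π(d/2)² = π(2.1950e-04 m)² = 1.514e-07 m²
R₍25₎ = ρL/A = (1.68×10^-8)(0.286)/(1.514e-07) = 0.03174 Ω
R₍378₎ = R₍25₎(1 + αΔT) = 0.03174 × (1 + 0.0039×353) = 0.07545 Ω
V = IR = 0.0394 × 0.07545 = 0.00297 V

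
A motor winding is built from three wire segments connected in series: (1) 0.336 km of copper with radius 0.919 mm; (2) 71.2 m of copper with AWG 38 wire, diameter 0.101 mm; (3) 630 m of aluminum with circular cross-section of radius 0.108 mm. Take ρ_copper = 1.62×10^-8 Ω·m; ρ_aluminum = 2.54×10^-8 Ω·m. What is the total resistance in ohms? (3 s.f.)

583 Ω

Seg 1: A = πr² = π(9.1900e-04 m)² = 2.653e-06 m²
R_1 = (1.62×10^-8)(336)/(2.653e-06) = 2.052 Ω
Seg 2: A = π(0.101/2 mm)² = π(5.0500e-05 m)² = 8.012e-09 m²
R_2 = (1.62×10^-8)(71.2)/(8.012e-09) = 144 Ω
Seg 3: A = πr² = π(1.0800e-04 m)² = 3.664e-08 m²
R_3 = (2.54×10^-8)(630)/(3.664e-08) = 436.7 Ω
R_total = R_1 + R_2 + R_3 = 583 Ω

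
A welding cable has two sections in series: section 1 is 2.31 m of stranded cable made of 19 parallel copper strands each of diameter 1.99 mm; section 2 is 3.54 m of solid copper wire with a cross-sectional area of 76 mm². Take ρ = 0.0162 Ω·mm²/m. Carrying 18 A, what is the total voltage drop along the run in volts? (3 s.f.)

0.0250 V

ρ = 0.0162 Ω·mm²/m = 1.62×10^-8 Ω·m
Section 1: A_strand = π(9.9500e-04)² = 3.110e-06 m²; R₁ = ρL/(N·A_s) = (1.62×10^-8)(2.31)/(19×3.110e-06) = 6.333×10^-4 Ω
Section 2: A = 76 mm² = 7.600e-05 m²
R₂ = (1.62×10^-8)(3.54)/(7.600e-05) = 7.546×10^-4 Ω
R = R₁ + R₂ = 0.001388 Ω
V = IR = 18 × 0.001388 = 0.0250 V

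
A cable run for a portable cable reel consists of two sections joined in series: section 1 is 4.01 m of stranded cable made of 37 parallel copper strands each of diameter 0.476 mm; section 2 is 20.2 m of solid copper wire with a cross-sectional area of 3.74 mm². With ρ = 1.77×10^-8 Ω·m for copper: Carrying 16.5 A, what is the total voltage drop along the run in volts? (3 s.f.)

1.76 V

Section 1: A_strand = π(2.3800e-04)² = 1.780e-07 m²; R₁ = ρL/(N·A_s) = (1.77×10^-8)(4.01)/(37×1.780e-07) = 0.01078 Ω
Section 2: A = 3.74 mm² = 3.740e-06 m²
R₂ = (1.77×10^-8)(20.2)/(3.740e-06) = 0.0956 Ω
R = R₁ + R₂ = 0.1064 Ω
V = IR = 16.5 × 0.1064 = 1.76 V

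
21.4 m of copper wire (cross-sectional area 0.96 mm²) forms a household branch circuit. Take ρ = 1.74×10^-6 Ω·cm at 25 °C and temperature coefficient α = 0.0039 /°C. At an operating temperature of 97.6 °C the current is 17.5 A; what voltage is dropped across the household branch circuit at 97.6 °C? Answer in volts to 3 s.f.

ρ = 1.74×10^-6 Ω·cm = 1.74×10^-8 Ω·m
A = 0.96 mm² = 9.600e-07 m²
R₍25₎ = ρL/A = (1.74×10^-8)(21.4)/(9.600e-07) = 0.3879 Ω
R₍97.6₎ = R₍25₎(1 + αΔT) = 0.3879 × (1 + 0.0039×72.6) = 0.4977 Ω
V = IR = 17.5 × 0.4977 = 8.71 V

8.71 V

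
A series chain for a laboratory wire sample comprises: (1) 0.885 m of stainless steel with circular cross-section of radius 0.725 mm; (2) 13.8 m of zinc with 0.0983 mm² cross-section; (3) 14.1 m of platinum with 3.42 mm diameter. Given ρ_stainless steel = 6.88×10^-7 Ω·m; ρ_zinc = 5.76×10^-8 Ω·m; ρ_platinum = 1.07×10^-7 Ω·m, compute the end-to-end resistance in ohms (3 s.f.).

Seg 1: A = πr² = π(7.2500e-04 m)² = 1.651e-06 m²
R_1 = (6.88×10^-7)(0.885)/(1.651e-06) = 0.3687 Ω
Seg 2: A = 0.0983 mm² = 9.830e-08 m²
R_2 = (5.76×10^-8)(13.8)/(9.830e-08) = 8.086 Ω
Seg 3: A = π(d/2)² = π(1.7100e-03 m)² = 9.186e-06 m²
R_3 = (1.07×10^-7)(14.1)/(9.186e-06) = 0.1642 Ω
R_total = R_1 + R_2 + R_3 = 8.62 Ω

8.62 Ω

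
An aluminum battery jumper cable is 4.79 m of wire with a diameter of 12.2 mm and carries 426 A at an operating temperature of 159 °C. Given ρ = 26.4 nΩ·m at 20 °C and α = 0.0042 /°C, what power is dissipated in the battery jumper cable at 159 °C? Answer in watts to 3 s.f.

311 W

ρ = 26.4 nΩ·m = 2.64×10^-8 Ω·m
A = π(d/2)² = π(6.1000e-03 m)² = 1.169e-04 m²
R₍20₎ = ρL/A = (2.64×10^-8)(4.79)/(1.169e-04) = 0.001082 Ω
R₍159₎ = R₍20₎(1 + αΔT) = 0.001082 × (1 + 0.0042×139) = 0.001713 Ω
P = I²R = (426)² × 0.001713 = 311 W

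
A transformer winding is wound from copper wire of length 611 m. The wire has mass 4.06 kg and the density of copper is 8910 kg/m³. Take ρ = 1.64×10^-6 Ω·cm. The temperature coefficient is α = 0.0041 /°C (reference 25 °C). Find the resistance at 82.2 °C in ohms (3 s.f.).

ρ = 1.64×10^-6 Ω·cm = 1.64×10^-8 Ω·m
A = m/(density·L) = 4.06/(8910×611) = 7.4577e-07 m²
R = ρL/A = (1.64×10^-8)(611)/(7.4577e-07) = 13.44 Ω
R(82.2 °C) = 13.44 × (1 + 0.0041×57.2) = 16.6 Ω

16.6 Ω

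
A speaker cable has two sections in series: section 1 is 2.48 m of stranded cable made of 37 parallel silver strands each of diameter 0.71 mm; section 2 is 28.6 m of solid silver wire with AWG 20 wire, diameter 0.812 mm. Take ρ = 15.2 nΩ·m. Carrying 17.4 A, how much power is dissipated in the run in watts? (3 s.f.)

ρ = 15.2 nΩ·m = 1.52×10^-8 Ω·m
Section 1: A_strand = π(3.5500e-04)² = 3.959e-07 m²; R₁ = ρL/(N·A_s) = (1.52×10^-8)(2.48)/(37×3.959e-07) = 0.002573 Ω
Section 2: A = π(0.812/2 mm)² = π(4.0600e-04 m)² = 5.178e-07 m²
R₂ = (1.52×10^-8)(28.6)/(5.178e-07) = 0.8395 Ω
R = R₁ + R₂ = 0.842 Ω
P = I²R = (17.4)² × 0.842 = 255 W

255 W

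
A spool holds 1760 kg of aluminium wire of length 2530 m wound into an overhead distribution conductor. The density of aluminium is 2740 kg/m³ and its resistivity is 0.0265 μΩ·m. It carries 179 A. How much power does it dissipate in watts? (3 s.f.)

8460 W

ρ = 0.0265 μΩ·m = 2.65×10^-8 Ω·m
A = m/(density·L) = 1760/(2740×2530) = 2.5389e-04 m²
R = ρL/A = (2.65×10^-8)(2530)/(2.5389e-04) = 0.2641 Ω
P = I²R = (179)² × 0.2641 = 8460 W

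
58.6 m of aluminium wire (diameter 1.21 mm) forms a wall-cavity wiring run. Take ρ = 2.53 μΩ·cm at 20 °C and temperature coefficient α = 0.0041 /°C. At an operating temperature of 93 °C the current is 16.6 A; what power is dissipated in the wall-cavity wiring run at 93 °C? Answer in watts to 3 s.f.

ρ = 2.53 μΩ·cm = 2.53×10^-8 Ω·m
A = π(d/2)² = π(6.0500e-04 m)² = 1.150e-06 m²
R₍20₎ = ρL/A = (2.53×10^-8)(58.6)/(1.150e-06) = 1.289 Ω
R₍93₎ = R₍20₎(1 + αΔT) = 1.289 × (1 + 0.0041×73) = 1.675 Ω
P = I²R = (16.6)² × 1.675 = 462 W

462 W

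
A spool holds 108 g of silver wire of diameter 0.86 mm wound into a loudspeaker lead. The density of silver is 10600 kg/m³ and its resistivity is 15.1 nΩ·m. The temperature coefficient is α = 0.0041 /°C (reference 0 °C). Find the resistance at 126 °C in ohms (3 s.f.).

ρ = 15.1 nΩ·m = 1.51×10^-8 Ω·m
A = π(d/2)² = π(4.3000e-04 m)² = 5.8088e-07 m²
L = m/(density·A) = 0.108/(10600×5.8088e-07) = 17.54 m
R = ρL/A = (1.51×10^-8)(17.54)/(5.8088e-07) = 0.456 Ω
R(126 °C) = 0.456 × (1 + 0.0041×126) = 0.692 Ω

0.692 Ω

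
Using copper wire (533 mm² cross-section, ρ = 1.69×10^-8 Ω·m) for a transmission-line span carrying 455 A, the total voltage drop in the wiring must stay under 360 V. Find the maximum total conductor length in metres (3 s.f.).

25000 m

A = 533 mm² = 5.330e-04 m²
L_max = V_max·A/(1·ρI) = (360)(5.330e-04)/(1.69×10^-8×455) = 25000 m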